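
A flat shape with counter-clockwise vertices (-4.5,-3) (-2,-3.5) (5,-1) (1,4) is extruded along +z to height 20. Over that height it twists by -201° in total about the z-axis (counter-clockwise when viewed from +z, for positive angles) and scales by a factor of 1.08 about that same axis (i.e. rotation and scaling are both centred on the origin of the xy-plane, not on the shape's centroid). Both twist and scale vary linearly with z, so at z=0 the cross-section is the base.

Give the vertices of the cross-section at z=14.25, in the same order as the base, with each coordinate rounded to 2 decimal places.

Cross-section at z=14.25: (1.91,5.39) (-0.52,4.23) (-4.87,-2.32) (1.69,-4.02)

t = z/height = 14.25/20 = 0.7125
s = 1 + (scale-1)·z/height = 1 + (1.08-1)·14.25/20 = 1.057000
θ = twist·z/height = -201°·14.25/20 = -143.2125° = -2.499530 rad
cos θ = -0.800862, sin θ = -0.598849 (intermediates below are computed at full precision and shown rounded to 5 d.p.)
v1: (-4.5,-3) → rotate → (1.80733,5.09741) → ×s → (1.91035,5.38796) → (1.91,5.39)
v2: (-2,-3.5) → rotate → (-0.49425,4.00071) → ×s → (-0.52242,4.22876) → (-0.52,4.23)
v3: (5,-1) → rotate → (-4.60316,-2.19338) → ×s → (-4.86554,-2.31841) → (-4.87,-2.32)
v4: (1,4) → rotate → (1.59453,-3.80230) → ×s → (1.68542,-4.01903) → (1.69,-4.02)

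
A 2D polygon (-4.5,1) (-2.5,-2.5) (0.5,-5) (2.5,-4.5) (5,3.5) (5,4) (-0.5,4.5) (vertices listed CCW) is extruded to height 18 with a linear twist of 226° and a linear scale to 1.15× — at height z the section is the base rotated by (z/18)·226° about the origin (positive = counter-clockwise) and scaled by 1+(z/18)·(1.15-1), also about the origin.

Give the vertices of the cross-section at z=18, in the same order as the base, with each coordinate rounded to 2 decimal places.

Cross-section at z=18: (4.42,2.92) (-0.07,4.07) (-4.54,3.58) (-5.72,1.53) (-1.10,-6.93) (-0.69,-7.33) (4.12,-3.18)

t = z/height = 18/18 = 1
s = 1 + (scale-1)·z/height = 1 + (1.15-1)·18/18 = 1.150000
θ = twist·z/height = 226°·18/18 = 226.0000° = 3.944444 rad
cos θ = -0.694658, sin θ = -0.719340 (intermediates below are computed at full precision and shown rounded to 5 d.p.)
v1: (-4.5,1) → rotate → (3.84530,2.54237) → ×s → (4.42210,2.92373) → (4.42,2.92)
v2: (-2.5,-2.5) → rotate → (-0.06170,3.53500) → ×s → (-0.07096,4.06524) → (-0.07,4.07)
v3: (0.5,-5) → rotate → (-3.94403,3.11362) → ×s → (-4.53563,3.58067) → (-4.54,3.58)
v4: (2.5,-4.5) → rotate → (-4.97368,1.32761) → ×s → (-5.71973,1.52676) → (-5.72,1.53)
v5: (5,3.5) → rotate → (-0.95560,-6.02800) → ×s → (-1.09894,-6.93220) → (-1.10,-6.93)
v6: (5,4) → rotate → (-0.59593,-6.37533) → ×s → (-0.68532,-7.33163) → (-0.69,-7.33)
v7: (-0.5,4.5) → rotate → (3.58436,-2.76629) → ×s → (4.12201,-3.18124) → (4.12,-3.18)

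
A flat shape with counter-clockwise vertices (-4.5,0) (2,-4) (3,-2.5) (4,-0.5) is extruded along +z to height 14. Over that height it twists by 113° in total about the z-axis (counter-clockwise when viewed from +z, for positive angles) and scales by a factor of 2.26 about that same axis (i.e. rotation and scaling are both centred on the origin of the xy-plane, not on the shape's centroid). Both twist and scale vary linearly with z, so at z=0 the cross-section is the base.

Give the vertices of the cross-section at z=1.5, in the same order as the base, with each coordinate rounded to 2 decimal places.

Cross-section at z=1.5: (-4.99,-1.07) (3.17,-3.96) (3.92,-2.06) (4.56,0.40)

t = z/height = 1.5/14 = 0.107143
s = 1 + (scale-1)·z/height = 1 + (2.26-1)·1.5/14 = 1.135000
θ = twist·z/height = 113°·1.5/14 = 12.1071° = 0.211310 rad
cos θ = 0.977757, sin θ = 0.209740 (intermediates below are computed at full precision and shown rounded to 5 d.p.)
v1: (-4.5,0) → rotate → (-4.39991,-0.94383) → ×s → (-4.99389,-1.07125) → (-4.99,-1.07)
v2: (2,-4) → rotate → (2.79448,-3.49155) → ×s → (3.17173,-3.96291) → (3.17,-3.96)
v3: (3,-2.5) → rotate → (3.45762,-1.81517) → ×s → (3.92440,-2.06022) → (3.92,-2.06)
v4: (4,-0.5) → rotate → (4.01590,0.35008) → ×s → (4.55804,0.39734) → (4.56,0.40)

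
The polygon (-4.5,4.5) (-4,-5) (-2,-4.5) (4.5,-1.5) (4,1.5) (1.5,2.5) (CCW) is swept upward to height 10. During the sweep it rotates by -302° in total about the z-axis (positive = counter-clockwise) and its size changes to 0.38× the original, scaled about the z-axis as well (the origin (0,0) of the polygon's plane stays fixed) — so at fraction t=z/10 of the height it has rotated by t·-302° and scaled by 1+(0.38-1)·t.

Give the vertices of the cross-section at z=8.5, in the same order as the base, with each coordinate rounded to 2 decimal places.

t = z/height = 8.5/10 = 0.85
s = 1 + (scale-1)·z/height = 1 + (0.38-1)·8.5/10 = 0.473000
θ = twist·z/height = -302°·8.5/10 = -256.7000° = -4.480260 rad
cos θ = -0.230050, sin θ = 0.973179 (intermediates below are computed at full precision and shown rounded to 5 d.p.)
v1: (-4.5,4.5) → rotate → (-3.34408,-5.41453) → ×s → (-1.58175,-2.56107) → (-1.58,-2.56)
v2: (-4,-5) → rotate → (5.78609,-2.74247) → ×s → (2.73682,-1.29719) → (2.74,-1.30)
v3: (-2,-4.5) → rotate → (4.83940,-0.91113) → ×s → (2.28904,-0.43097) → (2.29,-0.43)
v4: (4.5,-1.5) → rotate → (0.42454,4.72438) → ×s → (0.20081,2.23463) → (0.20,2.23)
v5: (4,1.5) → rotate → (-2.37997,3.54764) → ×s → (-1.12572,1.67803) → (-1.13,1.68)
v6: (1.5,2.5) → rotate → (-2.77802,0.88464) → ×s → (-1.31400,0.41844) → (-1.31,0.42)

Cross-section at z=8.5: (-1.58,-2.56) (2.74,-1.30) (2.29,-0.43) (0.20,2.23) (-1.13,1.68) (-1.31,0.42)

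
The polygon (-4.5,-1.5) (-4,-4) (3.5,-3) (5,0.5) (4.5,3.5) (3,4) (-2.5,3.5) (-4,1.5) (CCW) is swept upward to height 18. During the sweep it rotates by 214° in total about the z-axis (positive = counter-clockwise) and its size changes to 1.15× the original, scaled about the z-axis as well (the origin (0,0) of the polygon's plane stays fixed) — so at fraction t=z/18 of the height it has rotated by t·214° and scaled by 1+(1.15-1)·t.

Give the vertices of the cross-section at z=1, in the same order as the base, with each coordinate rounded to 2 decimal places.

t = z/height = 1/18 = 0.0555556
s = 1 + (scale-1)·z/height = 1 + (1.15-1)·1/18 = 1.008333
θ = twist·z/height = 214°·1/18 = 11.8889° = 0.207500 rad
cos θ = 0.978549, sin θ = 0.206014 (intermediates below are computed at full precision and shown rounded to 5 d.p.)
v1: (-4.5,-1.5) → rotate → (-4.09445,-2.39489) → ×s → (-4.12857,-2.41485) → (-4.13,-2.41)
v2: (-4,-4) → rotate → (-3.09014,-4.73825) → ×s → (-3.11589,-4.77774) → (-3.12,-4.78)
v3: (3.5,-3) → rotate → (4.04296,-2.21460) → ×s → (4.07666,-2.23305) → (4.08,-2.23)
v4: (5,0.5) → rotate → (4.78974,1.51935) → ×s → (4.82965,1.53201) → (4.83,1.53)
v5: (4.5,3.5) → rotate → (3.68242,4.35199) → ×s → (3.71311,4.38825) → (3.71,4.39)
v6: (3,4) → rotate → (2.11159,4.53224) → ×s → (2.12919,4.57001) → (2.13,4.57)
v7: (-2.5,3.5) → rotate → (-3.16742,2.90989) → ×s → (-3.19382,2.93413) → (-3.19,2.93)
v8: (-4,1.5) → rotate → (-4.22322,0.64377) → ×s → (-4.25841,0.64913) → (-4.26,0.65)

Cross-section at z=1: (-4.13,-2.41) (-3.12,-4.78) (4.08,-2.23) (4.83,1.53) (3.71,4.39) (2.13,4.57) (-3.19,2.93) (-4.26,0.65)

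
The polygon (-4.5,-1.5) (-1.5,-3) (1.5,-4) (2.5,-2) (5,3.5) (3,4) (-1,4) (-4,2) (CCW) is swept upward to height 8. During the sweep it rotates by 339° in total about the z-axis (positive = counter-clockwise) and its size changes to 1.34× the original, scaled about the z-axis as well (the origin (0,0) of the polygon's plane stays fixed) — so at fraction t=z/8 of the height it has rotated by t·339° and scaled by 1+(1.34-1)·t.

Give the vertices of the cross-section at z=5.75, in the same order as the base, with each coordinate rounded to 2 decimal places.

t = z/height = 5.75/8 = 0.71875
s = 1 + (scale-1)·z/height = 1 + (1.34-1)·5.75/8 = 1.244375
θ = twist·z/height = 339°·5.75/8 = 243.6563° = 4.252604 rad
cos θ = -0.443756, sin θ = -0.896148 (intermediates below are computed at full precision and shown rounded to 5 d.p.)
v1: (-4.5,-1.5) → rotate → (0.65268,4.69830) → ×s → (0.81218,5.84645) → (0.81,5.85)
v2: (-1.5,-3) → rotate → (-2.02281,2.67549) → ×s → (-2.51713,3.32931) → (-2.52,3.33)
v3: (1.5,-4) → rotate → (-4.25022,0.43080) → ×s → (-5.28887,0.53608) → (-5.29,0.54)
v4: (2.5,-2) → rotate → (-2.90168,-1.35286) → ×s → (-3.61078,-1.68346) → (-3.61,-1.68)
v5: (5,3.5) → rotate → (0.91774,-6.03388) → ×s → (1.14201,-7.50841) → (1.14,-7.51)
v6: (3,4) → rotate → (2.25332,-4.46347) → ×s → (2.80398,-5.55423) → (2.80,-5.55)
v7: (-1,4) → rotate → (4.02835,-0.87887) → ×s → (5.01277,-1.09365) → (5.01,-1.09)
v8: (-4,2) → rotate → (3.56732,2.69708) → ×s → (4.43908,3.35618) → (4.44,3.36)

Cross-section at z=5.75: (0.81,5.85) (-2.52,3.33) (-5.29,0.54) (-3.61,-1.68) (1.14,-7.51) (2.80,-5.55) (5.01,-1.09) (4.44,3.36)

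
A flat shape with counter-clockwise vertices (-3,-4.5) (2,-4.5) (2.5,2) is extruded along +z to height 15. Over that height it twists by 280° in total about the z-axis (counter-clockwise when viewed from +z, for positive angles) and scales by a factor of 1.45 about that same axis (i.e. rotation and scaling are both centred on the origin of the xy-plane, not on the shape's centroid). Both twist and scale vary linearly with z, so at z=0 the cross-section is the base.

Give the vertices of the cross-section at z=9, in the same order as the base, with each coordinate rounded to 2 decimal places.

Cross-section at z=9: (4.91,4.80) (-1.30,6.12) (-3.63,-1.82)

t = z/height = 9/15 = 0.6
s = 1 + (scale-1)·z/height = 1 + (1.45-1)·9/15 = 1.270000
θ = twist·z/height = 280°·9/15 = 168.0000° = 2.932153 rad
cos θ = -0.978148, sin θ = 0.207912 (intermediates below are computed at full precision and shown rounded to 5 d.p.)
v1: (-3,-4.5) → rotate → (3.87005,3.77793) → ×s → (4.91496,4.79797) → (4.91,4.80)
v2: (2,-4.5) → rotate → (-1.02069,4.81749) → ×s → (-1.29628,6.11821) → (-1.30,6.12)
v3: (2.5,2) → rotate → (-2.86119,-1.43652) → ×s → (-3.63371,-1.82438) → (-3.63,-1.82)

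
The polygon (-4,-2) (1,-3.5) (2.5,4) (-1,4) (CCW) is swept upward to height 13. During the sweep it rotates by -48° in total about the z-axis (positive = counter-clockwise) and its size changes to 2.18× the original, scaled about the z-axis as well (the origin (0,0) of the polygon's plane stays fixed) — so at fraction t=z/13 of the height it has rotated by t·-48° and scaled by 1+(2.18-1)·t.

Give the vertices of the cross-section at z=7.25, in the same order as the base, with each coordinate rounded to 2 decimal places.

Cross-section at z=7.25: (-7.42,0.03) (-1.13,-5.93) (6.69,4.05) (1.51,6.67)

t = z/height = 7.25/13 = 0.557692
s = 1 + (scale-1)·z/height = 1 + (2.18-1)·7.25/13 = 1.658077
θ = twist·z/height = -48°·7.25/13 = -26.7692° = -0.467211 rad
cos θ = 0.892828, sin θ = -0.450398 (intermediates below are computed at full precision and shown rounded to 5 d.p.)
v1: (-4,-2) → rotate → (-4.47211,0.01594) → ×s → (-7.41510,0.02642) → (-7.42,0.03)
v2: (1,-3.5) → rotate → (-0.68357,-3.57530) → ×s → (-1.13340,-5.92811) → (-1.13,-5.93)
v3: (2.5,4) → rotate → (4.03366,2.44532) → ×s → (6.68812,4.05452) → (6.69,4.05)
v4: (-1,4) → rotate → (0.90876,4.02171) → ×s → (1.50680,6.66830) → (1.51,6.67)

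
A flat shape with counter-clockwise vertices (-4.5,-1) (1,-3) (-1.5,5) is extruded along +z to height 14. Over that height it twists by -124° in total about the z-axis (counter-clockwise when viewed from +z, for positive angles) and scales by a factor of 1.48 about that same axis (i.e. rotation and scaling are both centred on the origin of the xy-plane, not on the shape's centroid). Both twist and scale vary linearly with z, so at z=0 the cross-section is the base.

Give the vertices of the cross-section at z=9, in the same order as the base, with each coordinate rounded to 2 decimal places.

t = z/height = 9/14 = 0.642857
s = 1 + (scale-1)·z/height = 1 + (1.48-1)·9/14 = 1.308571
θ = twist·z/height = -124°·9/14 = -79.7143° = -1.391277 rad
cos θ = 0.178557, sin θ = -0.983930 (intermediates below are computed at full precision and shown rounded to 5 d.p.)
v1: (-4.5,-1) → rotate → (-1.78744,4.24913) → ×s → (-2.33899,5.56029) → (-2.34,5.56)
v2: (1,-3) → rotate → (-2.77323,-1.51960) → ×s → (-3.62897,-1.98851) → (-3.63,-1.99)
v3: (-1.5,5) → rotate → (4.65181,2.36868) → ×s → (6.08723,3.09959) → (6.09,3.10)

Cross-section at z=9: (-2.34,5.56) (-3.63,-1.99) (6.09,3.10)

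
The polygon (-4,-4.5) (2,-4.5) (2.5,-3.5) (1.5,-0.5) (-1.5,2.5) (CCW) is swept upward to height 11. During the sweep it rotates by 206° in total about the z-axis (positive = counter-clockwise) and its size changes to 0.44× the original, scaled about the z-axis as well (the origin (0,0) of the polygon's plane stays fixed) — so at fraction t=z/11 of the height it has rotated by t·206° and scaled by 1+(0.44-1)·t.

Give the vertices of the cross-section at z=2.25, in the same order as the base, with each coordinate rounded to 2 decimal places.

t = z/height = 2.25/11 = 0.204545
s = 1 + (scale-1)·z/height = 1 + (0.44-1)·2.25/11 = 0.885455
θ = twist·z/height = 206°·2.25/11 = 42.1364° = 0.735418 rad
cos θ = 0.741550, sin θ = 0.670897 (intermediates below are computed at full precision and shown rounded to 5 d.p.)
v1: (-4,-4.5) → rotate → (0.05284,-6.02057) → ×s → (0.04679,-5.33094) → (0.05,-5.33)
v2: (2,-4.5) → rotate → (4.50214,-1.99518) → ×s → (3.98644,-1.76664) → (3.99,-1.77)
v3: (2.5,-3.5) → rotate → (4.20202,-0.91818) → ×s → (3.72069,-0.81301) → (3.72,-0.81)
v4: (1.5,-0.5) → rotate → (1.44777,0.63557) → ×s → (1.28194,0.56277) → (1.28,0.56)
v5: (-1.5,2.5) → rotate → (-2.78957,0.84753) → ×s → (-2.47004,0.75045) → (-2.47,0.75)

Cross-section at z=2.25: (0.05,-5.33) (3.99,-1.77) (3.72,-0.81) (1.28,0.56) (-2.47,0.75)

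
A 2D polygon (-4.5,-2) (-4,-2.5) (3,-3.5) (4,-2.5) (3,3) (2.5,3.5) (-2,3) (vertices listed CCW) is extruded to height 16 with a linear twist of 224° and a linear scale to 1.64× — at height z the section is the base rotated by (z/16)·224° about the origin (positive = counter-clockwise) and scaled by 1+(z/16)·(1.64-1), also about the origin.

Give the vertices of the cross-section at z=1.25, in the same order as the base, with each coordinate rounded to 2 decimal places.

Cross-section at z=1.25: (-3.87,-3.42) (-3.22,-3.77) (4.11,-2.56) (4.79,-1.24) (2.06,3.95) (1.40,4.29) (-2.95,2.37)

t = z/height = 1.25/16 = 0.078125
s = 1 + (scale-1)·z/height = 1 + (1.64-1)·1.25/16 = 1.050000
θ = twist·z/height = 224°·1.25/16 = 17.5000° = 0.305433 rad
cos θ = 0.953717, sin θ = 0.300706 (intermediates below are computed at full precision and shown rounded to 5 d.p.)
v1: (-4.5,-2) → rotate → (-3.69031,-3.26061) → ×s → (-3.87483,-3.42364) → (-3.87,-3.42)
v2: (-4,-2.5) → rotate → (-3.06310,-3.58712) → ×s → (-3.21626,-3.76647) → (-3.22,-3.77)
v3: (3,-3.5) → rotate → (3.91362,-2.43589) → ×s → (4.10930,-2.55769) → (4.11,-2.56)
v4: (4,-2.5) → rotate → (4.56663,-1.18147) → ×s → (4.79496,-1.24054) → (4.79,-1.24)
v5: (3,3) → rotate → (1.95903,3.76327) → ×s → (2.05699,3.95143) → (2.06,3.95)
v6: (2.5,3.5) → rotate → (1.33182,4.08977) → ×s → (1.39841,4.29426) → (1.40,4.29)
v7: (-2,3) → rotate → (-2.80955,2.25974) → ×s → (-2.95003,2.37273) → (-2.95,2.37)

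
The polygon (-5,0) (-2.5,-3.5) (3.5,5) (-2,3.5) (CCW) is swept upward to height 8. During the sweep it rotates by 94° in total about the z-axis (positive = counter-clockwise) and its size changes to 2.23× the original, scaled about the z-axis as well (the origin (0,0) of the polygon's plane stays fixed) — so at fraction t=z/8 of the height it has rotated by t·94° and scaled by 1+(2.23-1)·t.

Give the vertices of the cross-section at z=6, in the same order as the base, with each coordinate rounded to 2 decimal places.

t = z/height = 6/8 = 0.75
s = 1 + (scale-1)·z/height = 1 + (2.23-1)·6/8 = 1.922500
θ = twist·z/height = 94°·6/8 = 70.5000° = 1.230457 rad
cos θ = 0.333807, sin θ = 0.942641 (intermediates below are computed at full precision and shown rounded to 5 d.p.)
v1: (-5,0) → rotate → (-1.66903,-4.71321) → ×s → (-3.20872,-9.06114) → (-3.21,-9.06)
v2: (-2.5,-3.5) → rotate → (2.46473,-3.52493) → ×s → (4.73844,-6.77667) → (4.74,-6.78)
v3: (3.5,5) → rotate → (-3.54488,4.96828) → ×s → (-6.81504,9.55152) → (-6.82,9.55)
v4: (-2,3.5) → rotate → (-3.96686,-0.71696) → ×s → (-7.62629,-1.37835) → (-7.63,-1.38)

Cross-section at z=6: (-3.21,-9.06) (4.74,-6.78) (-6.82,9.55) (-7.63,-1.38)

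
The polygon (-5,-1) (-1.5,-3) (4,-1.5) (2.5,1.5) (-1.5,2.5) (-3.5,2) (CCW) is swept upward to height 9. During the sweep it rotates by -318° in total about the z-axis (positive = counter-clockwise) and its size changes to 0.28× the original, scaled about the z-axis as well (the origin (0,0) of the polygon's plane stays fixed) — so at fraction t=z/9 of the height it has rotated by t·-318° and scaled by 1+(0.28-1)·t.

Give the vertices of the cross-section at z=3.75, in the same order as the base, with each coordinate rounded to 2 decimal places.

Cross-section at z=3.75: (1.85,3.05) (-0.84,2.19) (-2.67,-1.36) (-0.41,-2.00) (2.00,-0.41) (2.69,0.86)

t = z/height = 3.75/9 = 0.416667
s = 1 + (scale-1)·z/height = 1 + (0.28-1)·3.75/9 = 0.700000
θ = twist·z/height = -318°·3.75/9 = -132.5000° = -2.312561 rad
cos θ = -0.675590, sin θ = -0.737277 (intermediates below are computed at full precision and shown rounded to 5 d.p.)
v1: (-5,-1) → rotate → (2.64067,4.36198) → ×s → (1.84847,3.05338) → (1.85,3.05)
v2: (-1.5,-3) → rotate → (-1.19845,3.13269) → ×s → (-0.83891,2.19288) → (-0.84,2.19)
v3: (4,-1.5) → rotate → (-3.80828,-1.93572) → ×s → (-2.66579,-1.35501) → (-2.67,-1.36)
v4: (2.5,1.5) → rotate → (-0.58306,-2.85658) → ×s → (-0.40814,-1.99961) → (-0.41,-2.00)
v5: (-1.5,2.5) → rotate → (2.85658,-0.58306) → ×s → (1.99961,-0.40814) → (2.00,-0.41)
v6: (-3.5,2) → rotate → (3.83912,1.22929) → ×s → (2.68738,0.86050) → (2.69,0.86)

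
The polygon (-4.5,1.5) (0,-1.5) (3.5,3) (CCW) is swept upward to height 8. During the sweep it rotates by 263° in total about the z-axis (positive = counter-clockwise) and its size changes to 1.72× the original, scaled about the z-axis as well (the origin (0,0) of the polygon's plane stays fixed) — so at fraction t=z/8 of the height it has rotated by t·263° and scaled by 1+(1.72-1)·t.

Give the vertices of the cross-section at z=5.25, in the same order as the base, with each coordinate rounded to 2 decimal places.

Cross-section at z=5.25: (6.29,-3.04) (0.28,2.19) (-5.68,-3.72)

t = z/height = 5.25/8 = 0.65625
s = 1 + (scale-1)·z/height = 1 + (1.72-1)·5.25/8 = 1.472500
θ = twist·z/height = 263°·5.25/8 = 172.5938° = 3.012329 rad
cos θ = -0.991657, sin θ = 0.128904 (intermediates below are computed at full precision and shown rounded to 5 d.p.)
v1: (-4.5,1.5) → rotate → (4.26910,-2.06755) → ×s → (6.28625,-3.04447) → (6.29,-3.04)
v2: (0,-1.5) → rotate → (0.19336,1.48749) → ×s → (0.28472,2.19032) → (0.28,2.19)
v3: (3.5,3) → rotate → (-3.85751,-2.52381) → ×s → (-5.68019,-3.71631) → (-5.68,-3.72)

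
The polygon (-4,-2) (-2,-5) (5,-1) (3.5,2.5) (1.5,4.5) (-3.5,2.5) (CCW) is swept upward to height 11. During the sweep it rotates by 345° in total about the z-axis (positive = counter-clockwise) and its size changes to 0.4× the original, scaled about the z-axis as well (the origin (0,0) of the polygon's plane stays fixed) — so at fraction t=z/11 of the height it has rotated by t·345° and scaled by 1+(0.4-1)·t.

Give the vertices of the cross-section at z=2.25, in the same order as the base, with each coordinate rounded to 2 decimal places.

Cross-section at z=2.25: (0.49,-3.89) (3.55,-3.11) (2.29,3.84) (-1.05,3.63) (-3.29,2.55) (-3.09,-2.17)

t = z/height = 2.25/11 = 0.204545
s = 1 + (scale-1)·z/height = 1 + (0.4-1)·2.25/11 = 0.877273
θ = twist·z/height = 345°·2.25/11 = 70.5682° = 1.231647 rad
cos θ = 0.332685, sin θ = 0.943038 (intermediates below are computed at full precision and shown rounded to 5 d.p.)
v1: (-4,-2) → rotate → (0.55534,-4.43752) → ×s → (0.48718,-3.89292) → (0.49,-3.89)
v2: (-2,-5) → rotate → (4.04982,-3.54950) → ×s → (3.55280,-3.11388) → (3.55,-3.11)
v3: (5,-1) → rotate → (2.60646,4.38251) → ×s → (2.28658,3.84465) → (2.29,3.84)
v4: (3.5,2.5) → rotate → (-1.19320,4.13235) → ×s → (-1.04676,3.62519) → (-1.05,3.63)
v5: (1.5,4.5) → rotate → (-3.74464,2.91164) → ×s → (-3.28507,2.55430) → (-3.29,2.55)
v6: (-3.5,2.5) → rotate → (-3.52199,-2.46892) → ×s → (-3.08975,-2.16592) → (-3.09,-2.17)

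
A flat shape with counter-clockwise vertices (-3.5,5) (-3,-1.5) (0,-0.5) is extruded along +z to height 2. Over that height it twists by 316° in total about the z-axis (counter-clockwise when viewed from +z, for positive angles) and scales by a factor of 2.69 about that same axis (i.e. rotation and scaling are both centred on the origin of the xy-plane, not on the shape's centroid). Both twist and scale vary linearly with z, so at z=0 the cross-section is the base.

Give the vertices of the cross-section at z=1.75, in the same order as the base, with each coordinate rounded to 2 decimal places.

t = z/height = 1.75/2 = 0.875
s = 1 + (scale-1)·z/height = 1 + (2.69-1)·1.75/2 = 2.478750
θ = twist·z/height = 316°·1.75/2 = 276.5000° = 4.825835 rad
cos θ = 0.113203, sin θ = -0.993572 (intermediates below are computed at full precision and shown rounded to 5 d.p.)
v1: (-3.5,5) → rotate → (4.57165,4.04352) → ×s → (11.33197,10.02287) → (11.33,10.02)
v2: (-3,-1.5) → rotate → (-1.82997,2.81091) → ×s → (-4.53603,6.96755) → (-4.54,6.97)
v3: (0,-0.5) → rotate → (-0.49679,-0.05660) → ×s → (-1.23141,-0.14030) → (-1.23,-0.14)

Cross-section at z=1.75: (11.33,10.02) (-4.54,6.97) (-1.23,-0.14)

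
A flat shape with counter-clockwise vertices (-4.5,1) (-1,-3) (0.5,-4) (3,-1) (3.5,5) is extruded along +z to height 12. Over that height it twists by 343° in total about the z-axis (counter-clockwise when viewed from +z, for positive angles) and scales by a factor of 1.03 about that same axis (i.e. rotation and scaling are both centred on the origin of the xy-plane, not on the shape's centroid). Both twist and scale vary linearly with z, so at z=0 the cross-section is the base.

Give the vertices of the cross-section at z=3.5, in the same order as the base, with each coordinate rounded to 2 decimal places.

Cross-section at z=3.5: (-0.20,-4.65) (3.16,-0.47) (3.89,1.20) (0.47,3.16) (-5.58,2.60)

t = z/height = 3.5/12 = 0.291667
s = 1 + (scale-1)·z/height = 1 + (1.03-1)·3.5/12 = 1.008750
θ = twist·z/height = 343°·3.5/12 = 100.0417° = 1.746056 rad
cos θ = -0.174364, sin θ = 0.984681 (intermediates below are computed at full precision and shown rounded to 5 d.p.)
v1: (-4.5,1) → rotate → (-0.20004,-4.60543) → ×s → (-0.20179,-4.64573) → (-0.20,-4.65)
v2: (-1,-3) → rotate → (3.12841,-0.46159) → ×s → (3.15578,-0.46563) → (3.16,-0.47)
v3: (0.5,-4) → rotate → (3.85154,1.18980) → ×s → (3.88524,1.20021) → (3.89,1.20)
v4: (3,-1) → rotate → (0.46159,3.12841) → ×s → (0.46563,3.15578) → (0.47,3.16)
v5: (3.5,5) → rotate → (-5.53368,2.57456) → ×s → (-5.58210,2.59709) → (-5.58,2.60)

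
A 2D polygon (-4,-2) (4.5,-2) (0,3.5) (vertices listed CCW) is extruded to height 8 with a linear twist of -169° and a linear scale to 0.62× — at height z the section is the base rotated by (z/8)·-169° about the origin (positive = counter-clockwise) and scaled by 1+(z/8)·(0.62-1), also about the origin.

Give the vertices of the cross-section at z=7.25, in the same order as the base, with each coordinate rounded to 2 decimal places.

Cross-section at z=7.25: (1.75,2.35) (-3.22,-0.16) (1.04,-2.05)

t = z/height = 7.25/8 = 0.90625
s = 1 + (scale-1)·z/height = 1 + (0.62-1)·7.25/8 = 0.655625
θ = twist·z/height = -169°·7.25/8 = -153.1563° = -2.673081 rad
cos θ = -0.892241, sin θ = -0.451559 (intermediates below are computed at full precision and shown rounded to 5 d.p.)
v1: (-4,-2) → rotate → (2.66585,3.59072) → ×s → (1.74780,2.35416) → (1.75,2.35)
v2: (4.5,-2) → rotate → (-4.91820,-0.24753) → ×s → (-3.22450,-0.16229) → (-3.22,-0.16)
v3: (0,3.5) → rotate → (1.58046,-3.12284) → ×s → (1.03619,-2.04741) → (1.04,-2.05)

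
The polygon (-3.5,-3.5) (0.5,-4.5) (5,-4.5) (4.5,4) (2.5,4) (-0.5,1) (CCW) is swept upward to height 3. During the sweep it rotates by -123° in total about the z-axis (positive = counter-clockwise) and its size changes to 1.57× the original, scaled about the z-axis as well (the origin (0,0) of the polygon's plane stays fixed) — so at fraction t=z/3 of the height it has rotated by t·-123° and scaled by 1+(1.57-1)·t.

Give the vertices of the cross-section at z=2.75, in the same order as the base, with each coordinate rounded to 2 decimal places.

t = z/height = 2.75/3 = 0.916667
s = 1 + (scale-1)·z/height = 1 + (1.57-1)·2.75/3 = 1.522500
θ = twist·z/height = -123°·2.75/3 = -112.7500° = -1.967859 rad
cos θ = -0.386711, sin θ = -0.922201 (intermediates below are computed at full precision and shown rounded to 5 d.p.)
v1: (-3.5,-3.5) → rotate → (-1.87422,4.58119) → ×s → (-2.85349,6.97486) → (-2.85,6.97)
v2: (0.5,-4.5) → rotate → (-4.34326,1.27910) → ×s → (-6.61261,1.94743) → (-6.61,1.95)
v3: (5,-4.5) → rotate → (-6.08346,-2.87081) → ×s → (-9.26207,-4.37080) → (-9.26,-4.37)
v4: (4.5,4) → rotate → (1.94860,-5.69675) → ×s → (2.96675,-8.67330) → (2.97,-8.67)
v5: (2.5,4) → rotate → (2.72203,-3.85235) → ×s → (4.14429,-5.86520) → (4.14,-5.87)
v6: (-0.5,1) → rotate → (1.11556,0.07439) → ×s → (1.69843,0.11326) → (1.70,0.11)

Cross-section at z=2.75: (-2.85,6.97) (-6.61,1.95) (-9.26,-4.37) (2.97,-8.67) (4.14,-5.87) (1.70,0.11)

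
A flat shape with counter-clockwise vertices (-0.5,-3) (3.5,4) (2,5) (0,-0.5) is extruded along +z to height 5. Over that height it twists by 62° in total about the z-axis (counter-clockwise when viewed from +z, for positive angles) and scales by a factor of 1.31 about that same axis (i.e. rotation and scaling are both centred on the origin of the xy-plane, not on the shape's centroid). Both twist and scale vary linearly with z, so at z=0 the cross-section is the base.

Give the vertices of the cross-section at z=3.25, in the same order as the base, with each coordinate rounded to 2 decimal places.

t = z/height = 3.25/5 = 0.65
s = 1 + (scale-1)·z/height = 1 + (1.31-1)·3.25/5 = 1.201500
θ = twist·z/height = 62°·3.25/5 = 40.3000° = 0.703368 rad
cos θ = 0.762668, sin θ = 0.646790 (intermediates below are computed at full precision and shown rounded to 5 d.p.)
v1: (-0.5,-3) → rotate → (1.55904,-2.61140) → ×s → (1.87318,-3.13760) → (1.87,-3.14)
v2: (3.5,4) → rotate → (0.08218,5.31444) → ×s → (0.09874,6.38530) → (0.10,6.39)
v3: (2,5) → rotate → (-1.70861,5.10692) → ×s → (-2.05290,6.13597) → (-2.05,6.14)
v4: (0,-0.5) → rotate → (0.32339,-0.38133) → ×s → (0.38856,-0.45817) → (0.39,-0.46)

Cross-section at z=3.25: (1.87,-3.14) (0.10,6.39) (-2.05,6.14) (0.39,-0.46)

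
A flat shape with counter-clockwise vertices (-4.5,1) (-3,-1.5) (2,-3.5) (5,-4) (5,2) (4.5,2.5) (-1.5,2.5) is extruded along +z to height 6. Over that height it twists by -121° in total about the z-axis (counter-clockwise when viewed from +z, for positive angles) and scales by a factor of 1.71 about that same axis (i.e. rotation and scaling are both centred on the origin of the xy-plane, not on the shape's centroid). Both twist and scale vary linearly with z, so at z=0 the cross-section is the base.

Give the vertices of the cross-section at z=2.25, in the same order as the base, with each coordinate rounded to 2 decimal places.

t = z/height = 2.25/6 = 0.375
s = 1 + (scale-1)·z/height = 1 + (1.71-1)·2.25/6 = 1.266250
θ = twist·z/height = -121°·2.25/6 = -45.3750° = -0.791943 rad
cos θ = 0.702464, sin θ = -0.711720 (intermediates below are computed at full precision and shown rounded to 5 d.p.)
v1: (-4.5,1) → rotate → (-2.44937,3.90520) → ×s → (-3.10151,4.94496) → (-3.10,4.94)
v2: (-3,-1.5) → rotate → (-3.17497,1.08146) → ×s → (-4.02031,1.36940) → (-4.02,1.37)
v3: (2,-3.5) → rotate → (-1.08609,-3.88206) → ×s → (-1.37526,-4.91566) → (-1.38,-4.92)
v4: (5,-4) → rotate → (0.66544,-6.36845) → ×s → (0.84261,-8.06405) → (0.84,-8.06)
v5: (5,2) → rotate → (4.93576,-2.15367) → ×s → (6.24990,-2.72709) → (6.25,-2.73)
v6: (4.5,2.5) → rotate → (4.94039,-1.44658) → ×s → (6.25576,-1.83173) → (6.26,-1.83)
v7: (-1.5,2.5) → rotate → (0.72560,2.82374) → ×s → (0.91880,3.57556) → (0.92,3.58)

Cross-section at z=2.25: (-3.10,4.94) (-4.02,1.37) (-1.38,-4.92) (0.84,-8.06) (6.25,-2.73) (6.26,-1.83) (0.92,3.58)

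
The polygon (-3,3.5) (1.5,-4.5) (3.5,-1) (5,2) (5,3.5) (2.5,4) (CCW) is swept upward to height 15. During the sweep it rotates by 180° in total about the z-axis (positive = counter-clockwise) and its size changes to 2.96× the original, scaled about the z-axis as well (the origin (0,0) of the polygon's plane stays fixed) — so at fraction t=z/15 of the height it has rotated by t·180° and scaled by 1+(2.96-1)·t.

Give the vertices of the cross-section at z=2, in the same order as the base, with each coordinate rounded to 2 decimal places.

t = z/height = 2/15 = 0.133333
s = 1 + (scale-1)·z/height = 1 + (2.96-1)·2/15 = 1.261333
θ = twist·z/height = 180°·2/15 = 24.0000° = 0.418879 rad
cos θ = 0.913545, sin θ = 0.406737 (intermediates below are computed at full precision and shown rounded to 5 d.p.)
v1: (-3,3.5) → rotate → (-4.16421,1.97720) → ×s → (-5.25246,2.49391) → (-5.25,2.49)
v2: (1.5,-4.5) → rotate → (3.20063,-3.50085) → ×s → (4.03707,-4.41574) → (4.04,-4.42)
v3: (3.5,-1) → rotate → (3.60415,0.51003) → ×s → (4.54603,0.64332) → (4.55,0.64)
v4: (5,2) → rotate → (3.75425,3.86077) → ×s → (4.73537,4.86972) → (4.74,4.87)
v5: (5,3.5) → rotate → (3.14415,5.23109) → ×s → (3.96582,6.59815) → (3.97,6.60)
v6: (2.5,4) → rotate → (0.65692,4.67102) → ×s → (0.82859,5.89172) → (0.83,5.89)

Cross-section at z=2: (-5.25,2.49) (4.04,-4.42) (4.55,0.64) (4.74,4.87) (3.97,6.60) (0.83,5.89)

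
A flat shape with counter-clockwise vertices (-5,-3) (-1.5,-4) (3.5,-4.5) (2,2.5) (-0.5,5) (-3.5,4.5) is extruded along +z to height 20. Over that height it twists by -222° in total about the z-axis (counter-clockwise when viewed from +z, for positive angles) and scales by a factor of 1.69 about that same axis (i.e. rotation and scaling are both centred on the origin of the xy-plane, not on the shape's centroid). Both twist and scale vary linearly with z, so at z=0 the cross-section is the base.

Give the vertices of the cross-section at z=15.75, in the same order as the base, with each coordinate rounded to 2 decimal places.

t = z/height = 15.75/20 = 0.7875
s = 1 + (scale-1)·z/height = 1 + (1.69-1)·15.75/20 = 1.543375
θ = twist·z/height = -222°·15.75/20 = -174.8250° = -3.051272 rad
cos θ = -0.995924, sin θ = -0.090198 (intermediates below are computed at full precision and shown rounded to 5 d.p.)
v1: (-5,-3) → rotate → (4.70903,3.43876) → ×s → (7.26779,5.30730) → (7.27,5.31)
v2: (-1.5,-4) → rotate → (1.13309,4.11899) → ×s → (1.74879,6.35715) → (1.75,6.36)
v3: (3.5,-4.5) → rotate → (-3.89162,4.16596) → ×s → (-6.00624,6.42964) → (-6.01,6.43)
v4: (2,2.5) → rotate → (-1.76635,-2.67021) → ×s → (-2.72614,-4.12113) → (-2.73,-4.12)
v5: (-0.5,5) → rotate → (0.94895,-4.93452) → ×s → (1.46459,-7.61582) → (1.46,-7.62)
v6: (-3.5,4.5) → rotate → (3.89162,-4.16596) → ×s → (6.00624,-6.42964) → (6.01,-6.43)

Cross-section at z=15.75: (7.27,5.31) (1.75,6.36) (-6.01,6.43) (-2.73,-4.12) (1.46,-7.62) (6.01,-6.43)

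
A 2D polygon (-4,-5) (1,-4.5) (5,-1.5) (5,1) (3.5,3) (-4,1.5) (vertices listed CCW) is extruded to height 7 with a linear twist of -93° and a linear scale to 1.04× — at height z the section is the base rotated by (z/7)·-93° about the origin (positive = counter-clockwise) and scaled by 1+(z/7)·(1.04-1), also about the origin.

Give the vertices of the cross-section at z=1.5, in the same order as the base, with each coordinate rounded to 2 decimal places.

t = z/height = 1.5/7 = 0.214286
s = 1 + (scale-1)·z/height = 1 + (1.04-1)·1.5/7 = 1.008571
θ = twist·z/height = -93°·1.5/7 = -19.9286° = -0.347819 rad
cos θ = 0.940118, sin θ = -0.340848 (intermediates below are computed at full precision and shown rounded to 5 d.p.)
v1: (-4,-5) → rotate → (-5.46472,-3.33720) → ×s → (-5.51156,-3.36580) → (-5.51,-3.37)
v2: (1,-4.5) → rotate → (-0.59370,-4.57138) → ×s → (-0.59879,-4.61056) → (-0.60,-4.61)
v3: (5,-1.5) → rotate → (4.18932,-3.11442) → ×s → (4.22523,-3.14111) → (4.23,-3.14)
v4: (5,1) → rotate → (5.04144,-0.76412) → ×s → (5.08465,-0.77067) → (5.08,-0.77)
v5: (3.5,3) → rotate → (4.31296,1.62739) → ×s → (4.34993,1.64133) → (4.35,1.64)
v6: (-4,1.5) → rotate → (-3.24920,2.77357) → ×s → (-3.27705,2.79734) → (-3.28,2.80)

Cross-section at z=1.5: (-5.51,-3.37) (-0.60,-4.61) (4.23,-3.14) (5.08,-0.77) (4.35,1.64) (-3.28,2.80)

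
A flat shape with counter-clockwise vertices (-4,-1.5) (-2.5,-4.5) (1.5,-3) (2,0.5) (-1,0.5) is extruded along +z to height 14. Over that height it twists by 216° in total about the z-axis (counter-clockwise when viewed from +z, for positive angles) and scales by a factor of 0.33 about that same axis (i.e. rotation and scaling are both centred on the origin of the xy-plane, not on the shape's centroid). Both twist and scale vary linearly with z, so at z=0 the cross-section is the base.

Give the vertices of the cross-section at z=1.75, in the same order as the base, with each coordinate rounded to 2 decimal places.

Cross-section at z=1.75: (-2.64,-2.89) (-0.17,-4.71) (2.47,-1.83) (1.42,1.24) (-1.02,-0.01)

t = z/height = 1.75/14 = 0.125
s = 1 + (scale-1)·z/height = 1 + (0.33-1)·1.75/14 = 0.916250
θ = twist·z/height = 216°·1.75/14 = 27.0000° = 0.471239 rad
cos θ = 0.891007, sin θ = 0.453990 (intermediates below are computed at full precision and shown rounded to 5 d.p.)
v1: (-4,-1.5) → rotate → (-2.88304,-3.15247) → ×s → (-2.64159,-2.88845) → (-2.64,-2.89)
v2: (-2.5,-4.5) → rotate → (-0.18456,-5.14451) → ×s → (-0.16910,-4.71365) → (-0.17,-4.71)
v3: (1.5,-3) → rotate → (2.69848,-1.99203) → ×s → (2.47248,-1.82520) → (2.47,-1.83)
v4: (2,0.5) → rotate → (1.55502,1.35348) → ×s → (1.42479,1.24013) → (1.42,1.24)
v5: (-1,0.5) → rotate → (-1.11800,-0.00849) → ×s → (-1.02437,-0.00778) → (-1.02,-0.01)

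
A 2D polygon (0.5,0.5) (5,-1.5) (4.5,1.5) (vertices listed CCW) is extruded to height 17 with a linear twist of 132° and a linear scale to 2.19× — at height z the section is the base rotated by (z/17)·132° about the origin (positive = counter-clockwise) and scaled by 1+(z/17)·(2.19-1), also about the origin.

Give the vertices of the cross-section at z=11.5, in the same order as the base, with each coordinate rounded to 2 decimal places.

Cross-section at z=11.5: (-0.89,0.91) (2.82,8.99) (-2.61,8.16)

t = z/height = 11.5/17 = 0.676471
s = 1 + (scale-1)·z/height = 1 + (2.19-1)·11.5/17 = 1.805000
θ = twist·z/height = 132°·11.5/17 = 89.2941° = 1.558476 rad
cos θ = 0.012320, sin θ = 0.999924 (intermediates below are computed at full precision and shown rounded to 5 d.p.)
v1: (0.5,0.5) → rotate → (-0.49380,0.50612) → ×s → (-0.89131,0.91355) → (-0.89,0.91)
v2: (5,-1.5) → rotate → (1.56148,4.98114) → ×s → (2.81848,8.99096) → (2.82,8.99)
v3: (4.5,1.5) → rotate → (-1.44445,4.51814) → ×s → (-2.60723,8.15524) → (-2.61,8.16)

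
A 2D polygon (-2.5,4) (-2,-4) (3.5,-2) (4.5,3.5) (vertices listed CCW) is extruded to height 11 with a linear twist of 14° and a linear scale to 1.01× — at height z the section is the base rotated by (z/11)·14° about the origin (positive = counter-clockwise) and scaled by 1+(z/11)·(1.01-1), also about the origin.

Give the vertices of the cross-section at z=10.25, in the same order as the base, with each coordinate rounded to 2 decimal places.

Cross-section at z=10.25: (-3.37,3.36) (-1.06,-4.39) (3.90,-1.17) (3.63,4.47)

t = z/height = 10.25/11 = 0.931818
s = 1 + (scale-1)·z/height = 1 + (1.01-1)·10.25/11 = 1.009318
θ = twist·z/height = 14°·10.25/11 = 13.0455° = 0.227686 rad
cos θ = 0.974191, sin θ = 0.225724 (intermediates below are computed at full precision and shown rounded to 5 d.p.)
v1: (-2.5,4) → rotate → (-3.33837,3.33246) → ×s → (-3.36948,3.36351) → (-3.37,3.36)
v2: (-2,-4) → rotate → (-1.04549,-4.34821) → ×s → (-1.05523,-4.38873) → (-1.06,-4.39)
v3: (3.5,-2) → rotate → (3.86112,-1.15835) → ×s → (3.89710,-1.16914) → (3.90,-1.17)
v4: (4.5,3.5) → rotate → (3.59383,4.42543) → ×s → (3.62731,4.46666) → (3.63,4.47)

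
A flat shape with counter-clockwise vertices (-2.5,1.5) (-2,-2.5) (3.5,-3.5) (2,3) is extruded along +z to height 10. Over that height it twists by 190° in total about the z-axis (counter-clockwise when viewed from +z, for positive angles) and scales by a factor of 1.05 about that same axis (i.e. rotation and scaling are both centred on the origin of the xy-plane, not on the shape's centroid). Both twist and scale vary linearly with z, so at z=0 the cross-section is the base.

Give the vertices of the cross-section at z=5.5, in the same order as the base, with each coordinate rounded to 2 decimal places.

Cross-section at z=5.5: (-0.85,-2.87) (3.00,-1.35) (2.58,4.38) (-3.50,1.22)

t = z/height = 5.5/10 = 0.55
s = 1 + (scale-1)·z/height = 1 + (1.05-1)·5.5/10 = 1.027500
θ = twist·z/height = 190°·5.5/10 = 104.5000° = 1.823869 rad
cos θ = -0.250380, sin θ = 0.968148 (intermediates below are computed at full precision and shown rounded to 5 d.p.)
v1: (-2.5,1.5) → rotate → (-0.82627,-2.79594) → ×s → (-0.84899,-2.87283) → (-0.85,-2.87)
v2: (-2,-2.5) → rotate → (2.92113,-1.31035) → ×s → (3.00146,-1.34638) → (3.00,-1.35)
v3: (3.5,-3.5) → rotate → (2.51219,4.26485) → ×s → (2.58127,4.38213) → (2.58,4.38)
v4: (2,3) → rotate → (-3.40520,1.18516) → ×s → (-3.49885,1.21775) → (-3.50,1.22)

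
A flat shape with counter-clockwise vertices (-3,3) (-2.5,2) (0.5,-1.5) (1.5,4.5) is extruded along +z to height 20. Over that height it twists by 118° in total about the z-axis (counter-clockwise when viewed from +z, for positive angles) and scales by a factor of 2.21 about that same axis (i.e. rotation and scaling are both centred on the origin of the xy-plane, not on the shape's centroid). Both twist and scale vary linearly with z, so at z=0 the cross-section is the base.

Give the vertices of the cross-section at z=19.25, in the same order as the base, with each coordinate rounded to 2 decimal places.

t = z/height = 19.25/20 = 0.9625
s = 1 + (scale-1)·z/height = 1 + (2.21-1)·19.25/20 = 2.164625
θ = twist·z/height = 118°·19.25/20 = 113.5750° = 1.982258 rad
cos θ = -0.399949, sin θ = 0.916537 (intermediates below are computed at full precision and shown rounded to 5 d.p.)
v1: (-3,3) → rotate → (-1.54976,-3.94946) → ×s → (-3.35466,-8.54910) → (-3.35,-8.55)
v2: (-2.5,2) → rotate → (-0.83320,-3.09124) → ×s → (-1.80357,-6.69138) → (-1.80,-6.69)
v3: (0.5,-1.5) → rotate → (1.17483,1.05819) → ×s → (2.54307,2.29059) → (2.54,2.29)
v4: (1.5,4.5) → rotate → (-4.72434,-0.42497) → ×s → (-10.22643,-0.91989) → (-10.23,-0.92)

Cross-section at z=19.25: (-3.35,-8.55) (-1.80,-6.69) (2.54,2.29) (-10.23,-0.92)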